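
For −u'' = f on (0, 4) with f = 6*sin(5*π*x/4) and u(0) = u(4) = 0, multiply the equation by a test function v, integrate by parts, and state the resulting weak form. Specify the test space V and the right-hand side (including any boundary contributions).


V = H^1_0(0, 4) (so v(0) = v(4) = 0); weak form: ∫_0^4 u'v' dx = ∫_0^4 (6*sin(5*π*x/4)) v dx for all v ∈ V.

Multiply both sides by a test function v and integrate from 0 to 4:
  ∫_0^4 −u''(x) v(x) dx = ∫_0^4 f(x) v(x) dx.
Integrate the LHS by parts once:
  ∫_0^4 −u'' v dx = −[u'(x) v(x)]_0^4 + ∫_0^4 u'(x) v'(x) dx.
Thus ∫_0^4 u'(x) v'(x) dx = ∫_0^4 f(x) v(x) dx + [u'(x) v(x)]_0^4.
Choose V so that boundary terms are either known or forced to vanish.
u is Dirichlet: u(0) = u(4) = 0. Let V = H^1_0(0, 4); then v(0) = v(4) = 0, and [u' v]_0^4 = 0.
Weak formulation: find u (satisfying any essential BC) such that ∫_0^4 u'(x) v'(x) dx = ∫_0^4 f v dx for all v ∈ V.
Substituting f(x) = 6*sin(5*π*x/4), the right-hand side is ∫_0^4 (6*sin(5*π*x/4)) v dx.


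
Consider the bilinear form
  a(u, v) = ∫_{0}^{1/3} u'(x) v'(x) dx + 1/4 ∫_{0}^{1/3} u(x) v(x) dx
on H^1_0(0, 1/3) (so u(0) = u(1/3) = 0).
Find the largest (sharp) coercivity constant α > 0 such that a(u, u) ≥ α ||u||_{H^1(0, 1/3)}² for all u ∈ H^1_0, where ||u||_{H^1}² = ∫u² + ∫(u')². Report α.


α = (1 + 36*π^2)/(4*(1 + 9*π^2))

Coercivity of a(·,·) on H^1_0(0, 1/3) means a(u, u) ≥ α ||u||_{H^1}² for every u ∈ H^1_0.
The interval has length L = 1/3, and Poincaré/coercivity depend only on L. Here a(u, u) = ∫(u')² + (1/4)·∫u².
Here 0 < c = 1/4 < 1. The condition a(u,u) ≥ α||u||_{H^1}² reads (1−α)∫(u')² ≥ (α−c)∫u². Any admissible α is ≤ 1 (rapidly oscillating u have ∫u²/∫(u')² → 0), and α = 1 would force 0 ≥ (1−c)∫u², impossible since c < 1; so 1−α > 0. By the sharp Poincaré inequality on H^1_0 of an interval of length L, ∫(u')² ≥ (π/L)²∫u² with equality for the first sine mode sin(π(x−x₀)/L) (x₀ the left endpoint), so the inequality holds for all u iff (1−α)(π/L)² ≥ α − c, i.e. α ≤ ((π/L)² + c)/((π/L)² + 1) = (1 + c(L/π)²)/(1 + (L/π)²). With (π/L)² = 9*π^2 and c = 1/4, the largest admissible constant is α = ((π/L)² + c)/((π/L)² + 1).
Simplifying, α = (1 + 36*π^2)/(4*(1 + 9*π^2)).


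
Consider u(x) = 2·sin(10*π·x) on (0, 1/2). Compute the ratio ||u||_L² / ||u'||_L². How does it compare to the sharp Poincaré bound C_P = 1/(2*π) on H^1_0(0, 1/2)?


||u||_L² / ||u'||_L² = 1/(10*π) < C_P = 1/(2*π).

u(x) = 2·sin(10*π·x), so u'(x) = 20*π*cos(10*π*x).
Writing u(x) = A·sin(kπx/L) with A = 2 and k = 5, use ∫_0^L sin²(kπx/L) dx = L/2 and ∫_0^L cos²(kπx/L) dx = L/2.
u² = 4·sin²(10*π·x) and (u')² = 400*π^2·cos²(10*π·x), and each of sin², cos² integrates to L/2 = 1/4 over (0, 1/2).
∫_0^1/2 u² dx = 1, so ||u||_L² = 1.
∫_0^1/2 (u')² dx = 100*π^2, so ||u'||_L² = 10*π.
Ratio ||u||_L² / ||u'||_L² = 1/(10*π).
Sharp Poincaré constant on H^1_0(0, 1/2) is C_P = L/π = 1/(2*π), achieved by sin(2*π·x).
This is the k = 5 harmonic; the ratio L/(kπ) is strictly less than C_P = L/π, consistent with the sharp inequality ||u||_L² ≤ C_P ||u'||_L².


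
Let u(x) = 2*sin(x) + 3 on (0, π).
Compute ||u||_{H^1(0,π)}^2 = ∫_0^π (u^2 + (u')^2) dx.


||u||_{H^1(0,π)}^2 = 24 + 13*π

u'(x) = 2*cos(x).
Expand u² and (u')² and integrate term by term on (0, π), using: for integers n ≥ 1, ∫_0^π sin²(nx) dx = ∫_0^π cos²(nx) dx = π/2; for n ≠ n', ∫_0^π sin(nx)sin(n'x) dx = ∫_0^π cos(nx)cos(n'x) dx = 0; and by product-to-sum, ∫_0^π sin(nx)cos(n'x) dx = ½∫_0^π [sin((n+n')x) + sin((n−n')x)] dx, which is 0 when n+n' is even and 2n/(n²−n'²) when n+n' is odd (it need not vanish on (0, π)). For the constant mode: ∫_0^π 1 dx = π, ∫_0^π cos(nx) dx = 0, ∫_0^π sin(nx) dx = (1−(−1)^n)/n.
  u² squared terms: (3)²·∫1 dx = 9·π = 9*π;  (2)²·∫sin(x)² dx = 4·π/2 = 2*π.
  u² cross terms: 2·(3)·(2)·∫1·sin(x) dx = 12·(2) = 24.
  So ∫_0^π u² dx = 9*π + 2*π + 24 = 24 + 11*π.
  (u')² squared terms: (2)²·∫cos(x)² dx = 4·π/2 = 2*π.
  So ∫_0^π (u')² dx = 2*π.
||u||_{H^1}^2 = (24 + 11*π) + (2*π) = 24 + 13*π.


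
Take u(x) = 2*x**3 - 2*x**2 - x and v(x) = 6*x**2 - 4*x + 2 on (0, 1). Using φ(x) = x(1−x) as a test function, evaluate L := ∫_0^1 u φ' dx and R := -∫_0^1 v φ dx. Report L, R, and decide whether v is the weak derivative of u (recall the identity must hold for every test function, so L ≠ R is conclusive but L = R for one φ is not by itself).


LHS = 1/5, RHS = -3/10. No, v is not the weak derivative of u.

u(x) = 2*x**3 - 2*x**2 - x, classical derivative u'(x) = 6*x**2 - 4*x - 1.
φ(x) = x(1−x), so φ'(x) = 1 - 2*x.
Note φ(0) = φ(1) = 0, so the boundary term u·φ vanishes.
LHS = ∫_0^1 u(x) φ'(x) dx = ∫_0^1 (-4*x^4 + 6*x^3 - x) dx. Term by term:
  ∫_0^1 -4*x^4 dx = -4/5;  ∫_0^1 6*x^3 dx = 3/2;  ∫_0^1 -x dx = -1/2.
Sum: -4/5 + 3/2 − 1/2 = 1/5.
So LHS = 1/5.
∫_0^1 v(x) φ(x) dx = ∫_0^1 (-6*x^4 + 10*x^3 - 6*x^2 + 2*x) dx. Term by term:
  ∫_0^1 -6*x^4 dx = -6/5;  ∫_0^1 10*x^3 dx = 5/2;  ∫_0^1 -6*x^2 dx = -2;
  ∫_0^1 2*x dx = 1.
Sum: -6/5 + 5/2 − 2 + 1 = 3/10.
So RHS = -∫_0^1 v(x) φ(x) dx = -3/10.
LHS − RHS = 1/2 ≠ 0, so the identity fails.
(For a valid weak derivative the identity must hold for EVERY test function, in particular this one. The failure shows v is NOT the weak derivative of u.)
Correct weak derivative would be u'(x) = 6*x**2 - 4*x - 1.


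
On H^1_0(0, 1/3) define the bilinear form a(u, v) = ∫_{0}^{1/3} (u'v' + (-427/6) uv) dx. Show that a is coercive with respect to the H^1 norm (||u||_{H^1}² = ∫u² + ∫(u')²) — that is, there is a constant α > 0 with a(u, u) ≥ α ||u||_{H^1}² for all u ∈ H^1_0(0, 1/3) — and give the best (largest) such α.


α = (-427 + 54*π^2)/(6*(1 + 9*π^2))

Coercivity of a(·,·) on H^1_0(0, 1/3) means a(u, u) ≥ α ||u||_{H^1}² for every u ∈ H^1_0.
The interval has length L = 1/3, and Poincaré/coercivity depend only on L. Here a(u, u) = ∫(u')² + (-427/6)·∫u².
Here c = -427/6 < 0 with |c| < (π/L)² = 9*π^2, so coercivity still holds. The condition a(u,u) ≥ α||u||_{H^1}² reads (1−α)∫(u')² ≥ (α−c)∫u². Any admissible α is ≤ 1 (rapidly oscillating u have ∫u²/∫(u')² → 0), and α = 1 would force 0 ≥ (1−c)∫u², impossible since c < 1; so 1−α > 0. By the sharp Poincaré inequality on H^1_0 of an interval of length L, ∫(u')² ≥ (π/L)²∫u² with equality for the first sine mode sin(π(x−x₀)/L) (x₀ the left endpoint), so the inequality holds for all u iff (1−α)(π/L)² ≥ α − c, i.e. α ≤ ((π/L)² + c)/((π/L)² + 1) = (1 + c(L/π)²)/(1 + (L/π)²). (Direct route, valid since c ≤ 0: Poincaré gives c∫u² ≥ c(L/π)²∫(u')², so a(u,u) ≥ (1 + c(L/π)²)∫(u')², while ||u||_{H^1}² ≤ (1 + (L/π)²)∫(u')²; dividing yields the same α.) With (π/L)² = 9*π^2 and c = -427/6, the largest admissible constant is α = ((π/L)² + c)/((π/L)² + 1).
Simplifying, α = (-427 + 54*π^2)/(6*(1 + 9*π^2)).


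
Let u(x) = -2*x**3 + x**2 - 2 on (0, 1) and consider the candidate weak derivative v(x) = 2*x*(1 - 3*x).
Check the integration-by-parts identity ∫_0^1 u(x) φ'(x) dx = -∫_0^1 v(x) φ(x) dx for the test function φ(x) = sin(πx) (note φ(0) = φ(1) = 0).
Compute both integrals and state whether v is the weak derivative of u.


LHS = -24/π^3 + 4/π, RHS = -24/π^3 + 4/π. Yes, v = u' weakly.

u(x) = -2*x**3 + x**2 - 2, classical derivative u'(x) = -6*x**2 + 2*x.
φ(x) = sin(πx), so φ'(x) = π*cos(π*x).
Note φ(0) = φ(1) = 0, so the boundary term u·φ vanishes.
LHS = ∫_0^1 u(x) φ'(x) dx = ∫_0^1 (-2*π*x^3*cos(π*x) + π*x^2*cos(π*x) - 2*π*cos(π*x)) dx. Term by term:
  ∫_0^1 -2*π*cos(π*x) dx = 0;  ∫_0^1 π*x^2*cos(π*x) dx = -2/π;  ∫_0^1 -2*π*x^3*cos(π*x) dx = -24/π^3 + 6/π.
Sum: 0 − 2/π + -24/π^3 + 6/π = -24/π^3 + 4/π.
So LHS = -24/π^3 + 4/π.
∫_0^1 v(x) φ(x) dx = ∫_0^1 (-6*x^2*sin(π*x) + 2*x*sin(π*x)) dx. Term by term:
  ∫_0^1 -6*x^2*sin(π*x) dx = -6/π + 24/π^3;  ∫_0^1 2*x*sin(π*x) dx = 2/π.
Sum: -6/π + 24/π^3 + 2/π = -4/π + 24/π^3.
So RHS = -∫_0^1 v(x) φ(x) dx = -24/π^3 + 4/π.
LHS = RHS, so the identity holds for this test φ.
Moreover u is smooth here and v(x) = u'(x) = -6*x**2 + 2*x pointwise, so the identity holds for every test function. Hence v is the weak derivative of u.


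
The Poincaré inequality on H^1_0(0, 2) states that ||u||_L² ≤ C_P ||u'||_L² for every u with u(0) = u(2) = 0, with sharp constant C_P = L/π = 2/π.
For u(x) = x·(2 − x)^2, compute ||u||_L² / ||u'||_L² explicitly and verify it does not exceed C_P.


||u||_L² / ||u'||_L² = sqrt(14)/7 < C_P = 2/π.

u(x) = x·(2 − x)^2, so u'(x) = (x - 2)*(3*x - 2).
u(x) = x·(2 − x)^2 vanishes at x = 0 and x = 2, so u ∈ H^1_0(0, 2). Differentiate via the product rule and integrate the resulting polynomials term by term.
  ∫_0^2 u² dx = ∫_0^2 (x^6 - 8*x^5 + 24*x^4 - 32*x^3 + 16*x^2) dx. Term by term:
    ∫_0^2 x^6 dx = 128/7;  ∫_0^2 -8*x^5 dx = -256/3;  ∫_0^2 24*x^4 dx = 768/5;
    ∫_0^2 -32*x^3 dx = -128;  ∫_0^2 16*x^2 dx = 128/3.
  Sum: 128/7 − 256/3 + 768/5 − 128 + 128/3 = 128/105.
  ∫_0^2 (u')² dx = ∫_0^2 (9*x^4 - 48*x^3 + 88*x^2 - 64*x + 16) dx. Term by term:
    ∫_0^2 9*x^4 dx = 288/5;  ∫_0^2 -48*x^3 dx = -192;  ∫_0^2 88*x^2 dx = 704/3;
    ∫_0^2 -64*x dx = -128;  ∫_0^2 16 dx = 32.
  Sum: 288/5 − 192 + 704/3 − 128 + 32 = 64/15.
∫_0^2 u² dx = 128/105, so ||u||_L² = 8*sqrt(210)/105.
∫_0^2 (u')² dx = 64/15, so ||u'||_L² = 8*sqrt(15)/15.
Ratio ||u||_L² / ||u'||_L² = sqrt(14)/7.
Sharp Poincaré constant on H^1_0(0, 2) is C_P = L/π = 2/π, achieved by sin(π/2·x).
A polynomial bump cannot attain the sharp Poincaré constant (only the first sine eigenfunction does), so the ratio is strictly less than C_P, consistent with ||u||_L² ≤ C_P ||u'||_L².


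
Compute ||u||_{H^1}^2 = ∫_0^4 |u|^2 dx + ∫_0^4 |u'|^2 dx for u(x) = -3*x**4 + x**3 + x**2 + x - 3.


||u||_{H^1}^2 = 16865416/35

The H^1 norm (squared) on an interval (0, L) is
  ||u||_{H^1}^2 = ∫_0^L u(x)^2 dx + ∫_0^L u'(x)^2 dx.
Compute u'(x) = -12*x**3 + 3*x**2 + 2*x + 1.
Then u(x)^2 = 9*x**8 - 6*x**7 - 5*x**6 - 4*x**5 + 21*x**4 - 4*x**3 - 5*x**2 - 6*x + 9 and u'(x)^2 = 144*x**6 - 72*x**5 - 39*x**4 - 12*x**3 + 10*x**2 + 4*x + 1.
Integrate each monomial from 0 to 4 using ∫_0^4 c·x^n dx = c·4^(n+1)/(n+1):
  ∫_0^4 u(x)^2 dx = ∫_0^4 (9*x^8 - 6*x^7 - 5*x^6 - 4*x^5 + 21*x^4 - 4*x^3 - 5*x^2 - 6*x + 9) dx. Term by term:
    ∫_0^4 9*x^8 dx = 262144;  ∫_0^4 -6*x^7 dx = -49152;  ∫_0^4 -5*x^6 dx = -81920/7;
    ∫_0^4 -4*x^5 dx = -8192/3;  ∫_0^4 21*x^4 dx = 21504/5;  ∫_0^4 -4*x^3 dx = -256;
    ∫_0^4 -5*x^2 dx = -320/3;  ∫_0^4 -6*x dx = -48;  ∫_0^4 9 dx = 36.
  Sum: 262144 − 49152 − 81920/7 − 8192/3 + 21504/5 − 256 − 320/3 − 48 + 36 = 21260884/105.
  ∫_0^4 u'(x)^2 dx = ∫_0^4 (144*x^6 - 72*x^5 - 39*x^4 - 12*x^3 + 10*x^2 + 4*x + 1) dx. Term by term:
    ∫_0^4 144*x^6 dx = 2359296/7;  ∫_0^4 -72*x^5 dx = -49152;  ∫_0^4 -39*x^4 dx = -39936/5;
    ∫_0^4 -12*x^3 dx = -768;  ∫_0^4 10*x^2 dx = 640/3;  ∫_0^4 4*x dx = 32;
    ∫_0^4 1 dx = 4.
  Sum: 2359296/7 − 49152 − 39936/5 − 768 + 640/3 + 32 + 4 = 29335364/105.
Adding: ||u||_{H^1}^2 = 21260884/105 + 29335364/105 = 16865416/35.


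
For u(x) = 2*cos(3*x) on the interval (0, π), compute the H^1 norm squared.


||u||_{H^1(0,π)}^2 = 20*π

u'(x) = -6*sin(3*x).
Expand u² and (u')² and integrate term by term on (0, π), using: for integers n ≥ 1, ∫_0^π sin²(nx) dx = ∫_0^π cos²(nx) dx = π/2; for n ≠ n', ∫_0^π sin(nx)sin(n'x) dx = ∫_0^π cos(nx)cos(n'x) dx = 0; and by product-to-sum, ∫_0^π sin(nx)cos(n'x) dx = ½∫_0^π [sin((n+n')x) + sin((n−n')x)] dx, which is 0 when n+n' is even and 2n/(n²−n'²) when n+n' is odd (it need not vanish on (0, π)).
  u² squared terms: (2)²·∫cos(3x)² dx = 4·π/2 = 2*π.
  So ∫_0^π u² dx = 2*π.
  (u')² squared terms: (-6)²·∫sin(3x)² dx = 36·π/2 = 18*π.
  So ∫_0^π (u')² dx = 18*π.
||u||_{H^1}^2 = (2*π) + (18*π) = 20*π.


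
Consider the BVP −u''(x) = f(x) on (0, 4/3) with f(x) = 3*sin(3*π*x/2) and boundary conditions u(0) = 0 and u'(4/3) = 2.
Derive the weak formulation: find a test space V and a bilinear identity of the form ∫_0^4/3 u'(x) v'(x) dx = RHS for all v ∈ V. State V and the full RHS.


V = {v ∈ H^1(0, 4/3) : v(0) = 0} (test functions vanish at x = 0 where u is specified); weak form: ∫_0^4/3 u'v' dx = ∫_0^4/3 (3*sin(3*π*x/2)) v dx + 2·v(4/3) for all v ∈ V.

Multiply both sides by a test function v and integrate from 0 to 4/3:
  ∫_0^4/3 −u''(x) v(x) dx = ∫_0^4/3 f(x) v(x) dx.
Integrate the LHS by parts once:
  ∫_0^4/3 −u'' v dx = −[u'(x) v(x)]_0^4/3 + ∫_0^4/3 u'(x) v'(x) dx.
Thus ∫_0^4/3 u'(x) v'(x) dx = ∫_0^4/3 f(x) v(x) dx + [u'(x) v(x)]_0^4/3.
Choose V so that boundary terms are either known or forced to vanish.
Mixed BC: u(0) = 0 (Dirichlet) and u'(4/3) = 2 (Neumann). Define V = {v ∈ H^1(0, 4/3) : v(0) = 0}. Then [u' v]_0^4/3 = u'(4/3)·v(4/3) − u'(0)·0 = 2·v(4/3).
Weak formulation: find u (satisfying any essential BC) such that ∫_0^4/3 u'(x) v'(x) dx = ∫_0^4/3 f v dx + 2·v(4/3) for all v ∈ V (Dirichlet at 0 absorbed into V; Neumann datum at x = 4/3 contributes the boundary term).
Substituting f(x) = 3*sin(3*π*x/2), the right-hand side is ∫_0^4/3 (3*sin(3*π*x/2)) v dx + 2·v(4/3).


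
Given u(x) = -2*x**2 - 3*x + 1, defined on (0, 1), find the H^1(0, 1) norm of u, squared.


||u||_{H^1}^2 = 149/5

The H^1 norm (squared) on an interval (0, L) is
  ||u||_{H^1}^2 = ∫_0^L u(x)^2 dx + ∫_0^L u'(x)^2 dx.
Compute u'(x) = -4*x - 3.
Then u(x)^2 = 4*x**4 + 12*x**3 + 5*x**2 - 6*x + 1 and u'(x)^2 = 16*x**2 + 24*x + 9.
Integrate each monomial from 0 to 1 using ∫_0^1 c·x^n dx = c·1^(n+1)/(n+1):
  ∫_0^1 u(x)^2 dx = ∫_0^1 (4*x^4 + 12*x^3 + 5*x^2 - 6*x + 1) dx. Term by term:
    ∫_0^1 4*x^4 dx = 4/5;  ∫_0^1 12*x^3 dx = 3;  ∫_0^1 5*x^2 dx = 5/3;
    ∫_0^1 -6*x dx = -3;  ∫_0^1 1 dx = 1.
  Sum: 4/5 + 3 + 5/3 − 3 + 1 = 52/15.
  ∫_0^1 u'(x)^2 dx = ∫_0^1 (16*x^2 + 24*x + 9) dx. Term by term:
    ∫_0^1 16*x^2 dx = 16/3;  ∫_0^1 24*x dx = 12;  ∫_0^1 9 dx = 9.
  Sum: 16/3 + 12 + 9 = 79/3.
Adding: ||u||_{H^1}^2 = 52/15 + 79/3 = 149/5.


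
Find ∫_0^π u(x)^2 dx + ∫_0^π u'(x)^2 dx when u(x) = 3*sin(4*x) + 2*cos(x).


||u||_{H^1(0,π)}^2 = 64/5 + 161*π/2

u'(x) = -2*sin(x) + 12*cos(4*x).
Expand u² and (u')² and integrate term by term on (0, π), using: for integers n ≥ 1, ∫_0^π sin²(nx) dx = ∫_0^π cos²(nx) dx = π/2; for n ≠ n', ∫_0^π sin(nx)sin(n'x) dx = ∫_0^π cos(nx)cos(n'x) dx = 0; and by product-to-sum, ∫_0^π sin(nx)cos(n'x) dx = ½∫_0^π [sin((n+n')x) + sin((n−n')x)] dx, which is 0 when n+n' is even and 2n/(n²−n'²) when n+n' is odd (it need not vanish on (0, π)).
  u² squared terms: (2)²·∫cos(x)² dx = 4·π/2 = 2*π;  (3)²·∫sin(4x)² dx = 9·π/2 = 9*π/2.
  u² cross terms: 2·(2)·(3)·∫cos(x)·sin(4x) dx = 12·(8/15) = 32/5.
  So ∫_0^π u² dx = 2*π + 9*π/2 + 32/5 = 32/5 + 13*π/2.
  (u')² squared terms: (-2)²·∫sin(x)² dx = 4·π/2 = 2*π;  (12)²·∫cos(4x)² dx = 144·π/2 = 72*π.
  (u')² cross terms: 2·(-2)·(12)·∫sin(x)·cos(4x) dx = -48·(-2/15) = 32/5.
  So ∫_0^π (u')² dx = 2*π + 72*π + 32/5 = 32/5 + 74*π.
||u||_{H^1}^2 = (32/5 + 13*π/2) + (32/5 + 74*π) = 64/5 + 161*π/2.


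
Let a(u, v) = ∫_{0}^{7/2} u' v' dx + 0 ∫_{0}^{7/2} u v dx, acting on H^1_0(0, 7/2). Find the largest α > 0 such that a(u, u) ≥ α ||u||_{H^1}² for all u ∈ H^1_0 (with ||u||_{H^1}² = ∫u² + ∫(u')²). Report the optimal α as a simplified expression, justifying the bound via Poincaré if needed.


α = 4*π^2/(4*π^2 + 49)

Coercivity of a(·,·) on H^1_0(0, 7/2) means a(u, u) ≥ α ||u||_{H^1}² for every u ∈ H^1_0.
The interval has length L = 7/2, and Poincaré/coercivity depend only on L. Here a(u, u) = ∫(u')² + (0)·∫u².
Here c = 0, so a(u,u) = ∫(u')² alone. The condition a(u,u) ≥ α||u||_{H^1}² reads (1−α)∫(u')² ≥ (α−c)∫u². Any admissible α is ≤ 1 (rapidly oscillating u have ∫u²/∫(u')² → 0), and α = 1 would force 0 ≥ (1−c)∫u², impossible since c < 1; so 1−α > 0. By the sharp Poincaré inequality on H^1_0 of an interval of length L, ∫(u')² ≥ (π/L)²∫u² with equality for the first sine mode sin(π(x−x₀)/L) (x₀ the left endpoint), so the inequality holds for all u iff (1−α)(π/L)² ≥ α − c, i.e. α ≤ ((π/L)² + c)/((π/L)² + 1) = (1 + c(L/π)²)/(1 + (L/π)²). (Direct route, valid since c ≤ 0: Poincaré gives c∫u² ≥ c(L/π)²∫(u')², so a(u,u) ≥ (1 + c(L/π)²)∫(u')², while ||u||_{H^1}² ≤ (1 + (L/π)²)∫(u')²; dividing yields the same α.) With (π/L)² = 4*π^2/49 and c = 0, the largest admissible constant is α = ((π/L)² + c)/((π/L)² + 1).
Simplifying, α = 4*π^2/(4*π^2 + 49).


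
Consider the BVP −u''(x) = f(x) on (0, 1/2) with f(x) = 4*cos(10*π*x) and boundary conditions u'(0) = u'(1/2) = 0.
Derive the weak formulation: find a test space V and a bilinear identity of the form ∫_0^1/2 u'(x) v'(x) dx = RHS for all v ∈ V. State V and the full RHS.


V = H^1(0, 1/2) (no boundary constraint on v; u is determined up to an additive constant); weak form: ∫_0^1/2 u'v' dx = ∫_0^1/2 (4*cos(10*π*x)) v dx for all v ∈ V.

Multiply both sides by a test function v and integrate from 0 to 1/2:
  ∫_0^1/2 −u''(x) v(x) dx = ∫_0^1/2 f(x) v(x) dx.
Integrate the LHS by parts once:
  ∫_0^1/2 −u'' v dx = −[u'(x) v(x)]_0^1/2 + ∫_0^1/2 u'(x) v'(x) dx.
Thus ∫_0^1/2 u'(x) v'(x) dx = ∫_0^1/2 f(x) v(x) dx + [u'(x) v(x)]_0^1/2.
Choose V so that boundary terms are either known or forced to vanish.
u has homogeneous Neumann: u'(0) = u'(1/2) = 0. So [u' v]_0^1/2 = 0·v(1/2) − 0·v(0) = 0 for any v; take V = H^1(0, 1/2).
Weak formulation: find u (satisfying any essential BC) such that ∫_0^1/2 u'(x) v'(x) dx = ∫_0^1/2 f v dx for all v ∈ V (homogeneous Neumann, so boundary terms vanish).
Substituting f(x) = 4*cos(10*π*x), the right-hand side is ∫_0^1/2 (4*cos(10*π*x)) v dx.
Compatibility check (pure Neumann): taking v ≡ 1 ∈ V gives 0 = ∫_0^1/2 f dx + (0) − (0), i.e. ∫_0^1/2 f dx must equal u'(0) − u'(1/2) = 0. Indeed ∫_0^1/2 (4*cos(10*π*x)) dx = 0, so the data are compatible. The solution is then unique only up to an additive constant (fix it e.g. by requiring ∫_0^1/2 u dx = 0).


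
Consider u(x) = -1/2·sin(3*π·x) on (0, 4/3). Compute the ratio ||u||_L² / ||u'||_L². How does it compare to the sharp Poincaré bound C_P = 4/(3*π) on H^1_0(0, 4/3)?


||u||_L² / ||u'||_L² = 1/(3*π) < C_P = 4/(3*π).

u(x) = -1/2·sin(3*π·x), so u'(x) = -3*π*cos(3*π*x)/2.
Writing u(x) = A·sin(kπx/L) with A = -1/2 and k = 4, use ∫_0^L sin²(kπx/L) dx = L/2 and ∫_0^L cos²(kπx/L) dx = L/2.
u² = 1/4·sin²(3*π·x) and (u')² = 9*π^2/4·cos²(3*π·x), and each of sin², cos² integrates to L/2 = 2/3 over (0, 4/3).
∫_0^4/3 u² dx = 1/6, so ||u||_L² = sqrt(6)/6.
∫_0^4/3 (u')² dx = 3*π^2/2, so ||u'||_L² = sqrt(6)*π/2.
Ratio ||u||_L² / ||u'||_L² = 1/(3*π).
Sharp Poincaré constant on H^1_0(0, 4/3) is C_P = L/π = 4/(3*π), achieved by sin(3*π/4·x).
This is the k = 4 harmonic; the ratio L/(kπ) is strictly less than C_P = L/π, consistent with the sharp inequality ||u||_L² ≤ C_P ||u'||_L².


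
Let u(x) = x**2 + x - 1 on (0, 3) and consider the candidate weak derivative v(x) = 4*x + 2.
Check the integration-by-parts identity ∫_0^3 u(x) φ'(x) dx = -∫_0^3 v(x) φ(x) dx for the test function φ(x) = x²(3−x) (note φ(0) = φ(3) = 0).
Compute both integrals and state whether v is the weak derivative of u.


LHS = -621/20, RHS = -621/10. No, v is not the weak derivative of u.

u(x) = x**2 + x - 1, classical derivative u'(x) = 2*x + 1.
φ(x) = x²(3−x), so φ'(x) = 3*x*(2 - x).
Note φ(0) = φ(3) = 0, so the boundary term u·φ vanishes.
LHS = ∫_0^3 u(x) φ'(x) dx = ∫_0^3 (-3*x^4 + 3*x^3 + 9*x^2 - 6*x) dx. Term by term:
  ∫_0^3 -3*x^4 dx = -729/5;  ∫_0^3 3*x^3 dx = 243/4;  ∫_0^3 9*x^2 dx = 81;
  ∫_0^3 -6*x dx = -27.
Sum: -729/5 + 243/4 + 81 − 27 = -621/20.
So LHS = -621/20.
∫_0^3 v(x) φ(x) dx = ∫_0^3 (-4*x^4 + 10*x^3 + 6*x^2) dx. Term by term:
  ∫_0^3 -4*x^4 dx = -972/5;  ∫_0^3 10*x^3 dx = 405/2;  ∫_0^3 6*x^2 dx = 54.
Sum: -972/5 + 405/2 + 54 = 621/10.
So RHS = -∫_0^3 v(x) φ(x) dx = -621/10.
LHS − RHS = 621/20 ≠ 0, so the identity fails.
(For a valid weak derivative the identity must hold for EVERY test function, in particular this one. The failure shows v is NOT the weak derivative of u.)
Correct weak derivative would be u'(x) = 2*x + 1.


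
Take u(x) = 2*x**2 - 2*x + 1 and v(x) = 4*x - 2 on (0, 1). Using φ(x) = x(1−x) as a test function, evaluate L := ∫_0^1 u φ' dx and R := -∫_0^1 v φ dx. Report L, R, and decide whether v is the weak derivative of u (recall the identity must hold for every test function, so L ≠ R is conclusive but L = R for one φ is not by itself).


LHS = 0, RHS = 0. Yes, v = u' weakly.

u(x) = 2*x**2 - 2*x + 1, classical derivative u'(x) = 4*x - 2.
φ(x) = x(1−x), so φ'(x) = 1 - 2*x.
Note φ(0) = φ(1) = 0, so the boundary term u·φ vanishes.
LHS = ∫_0^1 u(x) φ'(x) dx = ∫_0^1 (-4*x^3 + 6*x^2 - 4*x + 1) dx. Term by term:
  ∫_0^1 -4*x^3 dx = -1;  ∫_0^1 6*x^2 dx = 2;  ∫_0^1 -4*x dx = -2;
  ∫_0^1 1 dx = 1.
Sum: -1 + 2 − 2 + 1 = 0.
So LHS = 0.
∫_0^1 v(x) φ(x) dx = ∫_0^1 (-4*x^3 + 6*x^2 - 2*x) dx. Term by term:
  ∫_0^1 -4*x^3 dx = -1;  ∫_0^1 6*x^2 dx = 2;  ∫_0^1 -2*x dx = -1.
Sum: -1 + 2 − 1 = 0.
So RHS = -∫_0^1 v(x) φ(x) dx = 0.
LHS = RHS, so the identity holds for this test φ.
Moreover u is smooth here and v(x) = u'(x) = 4*x - 2 pointwise, so the identity holds for every test function. Hence v is the weak derivative of u.


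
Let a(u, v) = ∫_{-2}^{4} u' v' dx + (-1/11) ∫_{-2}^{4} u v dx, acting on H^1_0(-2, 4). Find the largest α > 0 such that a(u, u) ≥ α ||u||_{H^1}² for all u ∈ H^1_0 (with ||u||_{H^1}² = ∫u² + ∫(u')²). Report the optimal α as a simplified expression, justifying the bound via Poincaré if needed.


α = (-36/11 + π^2)/(π^2 + 36)

Coercivity of a(·,·) on H^1_0(-2, 4) means a(u, u) ≥ α ||u||_{H^1}² for every u ∈ H^1_0.
The interval has length L = 6, and Poincaré/coercivity depend only on L. Here a(u, u) = ∫(u')² + (-1/11)·∫u².
Here c = -1/11 < 0 with |c| < (π/L)² = π^2/36, so coercivity still holds. The condition a(u,u) ≥ α||u||_{H^1}² reads (1−α)∫(u')² ≥ (α−c)∫u². Any admissible α is ≤ 1 (rapidly oscillating u have ∫u²/∫(u')² → 0), and α = 1 would force 0 ≥ (1−c)∫u², impossible since c < 1; so 1−α > 0. By the sharp Poincaré inequality on H^1_0 of an interval of length L, ∫(u')² ≥ (π/L)²∫u² with equality for the first sine mode sin(π(x−x₀)/L) (x₀ the left endpoint), so the inequality holds for all u iff (1−α)(π/L)² ≥ α − c, i.e. α ≤ ((π/L)² + c)/((π/L)² + 1) = (1 + c(L/π)²)/(1 + (L/π)²). (Direct route, valid since c ≤ 0: Poincaré gives c∫u² ≥ c(L/π)²∫(u')², so a(u,u) ≥ (1 + c(L/π)²)∫(u')², while ||u||_{H^1}² ≤ (1 + (L/π)²)∫(u')²; dividing yields the same α.) With (π/L)² = π^2/36 and c = -1/11, the largest admissible constant is α = ((π/L)² + c)/((π/L)² + 1).
Simplifying, α = (-36/11 + π^2)/(π^2 + 36).


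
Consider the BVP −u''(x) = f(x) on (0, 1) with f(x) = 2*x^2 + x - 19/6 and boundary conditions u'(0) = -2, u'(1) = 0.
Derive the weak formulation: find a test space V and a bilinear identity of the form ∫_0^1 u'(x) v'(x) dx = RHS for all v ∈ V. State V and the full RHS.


V = H^1(0, 1) (v unrestricted at boundary; u is determined up to an additive constant); weak form: ∫_0^1 u'v' dx = ∫_0^1 (2*x^2 + x - 19/6) v dx + 2·v(0) for all v ∈ V.

Multiply both sides by a test function v and integrate from 0 to 1:
  ∫_0^1 −u''(x) v(x) dx = ∫_0^1 f(x) v(x) dx.
Integrate the LHS by parts once:
  ∫_0^1 −u'' v dx = −[u'(x) v(x)]_0^1 + ∫_0^1 u'(x) v'(x) dx.
Thus ∫_0^1 u'(x) v'(x) dx = ∫_0^1 f(x) v(x) dx + [u'(x) v(x)]_0^1.
Choose V so that boundary terms are either known or forced to vanish.
u has inhomogeneous Neumann u'(0) = -2, u'(1) = 0. [u' v]_0^1 = (0)·v(1) − (-2)·v(0) = 2·v(0). Take V = H^1(0, 1); boundary term becomes part of RHS.
Weak formulation: find u (satisfying any essential BC) such that ∫_0^1 u'(x) v'(x) dx = ∫_0^1 f v dx + 2·v(0) for all v ∈ V (Neumann data are natural BCs: they enter the RHS as boundary terms).
Substituting f(x) = 2*x^2 + x - 19/6, the right-hand side is ∫_0^1 (2*x^2 + x - 19/6) v dx + 2·v(0).
Compatibility check (pure Neumann): taking v ≡ 1 ∈ V gives 0 = ∫_0^1 f dx + (0) − (-2), i.e. ∫_0^1 f dx must equal u'(0) − u'(1) = -2. Indeed ∫_0^1 (2*x^2 + x - 19/6) dx = -2, so the data are compatible. The solution is then unique only up to an additive constant (fix it e.g. by requiring ∫_0^1 u dx = 0).


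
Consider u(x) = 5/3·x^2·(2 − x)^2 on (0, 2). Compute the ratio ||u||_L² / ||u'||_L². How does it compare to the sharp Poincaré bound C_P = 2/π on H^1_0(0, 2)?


||u||_L² / ||u'||_L² = sqrt(3)/3 < C_P = 2/π.

u(x) = 5/3·x^2·(2 − x)^2, so u'(x) = 20*x*(x - 2)*(x - 1)/3.
u(x) = 5/3·x^2·(2 − x)^2 vanishes at x = 0 and x = 2, so u ∈ H^1_0(0, 2). Differentiate via the product rule and integrate the resulting polynomials term by term.
  ∫_0^2 u² dx = ∫_0^2 (25*x^8/9 - 200*x^7/9 + 200*x^6/3 - 800*x^5/9 + 400*x^4/9) dx. Term by term:
    ∫_0^2 25*x^8/9 dx = 12800/81;  ∫_0^2 -200*x^7/9 dx = -6400/9;  ∫_0^2 200*x^6/3 dx = 25600/21;
    ∫_0^2 -800*x^5/9 dx = -25600/27;  ∫_0^2 400*x^4/9 dx = 2560/9.
  Sum: 12800/81 − 6400/9 + 25600/21 − 25600/27 + 2560/9 = 1280/567.
  ∫_0^2 (u')² dx = ∫_0^2 (400*x^6/9 - 800*x^5/3 + 5200*x^4/9 - 1600*x^3/3 + 1600*x^2/9) dx. Term by term:
    ∫_0^2 400*x^6/9 dx = 51200/63;  ∫_0^2 -800*x^5/3 dx = -25600/9;  ∫_0^2 5200*x^4/9 dx = 33280/9;
    ∫_0^2 -1600*x^3/3 dx = -6400/3;  ∫_0^2 1600*x^2/9 dx = 12800/27.
  Sum: 51200/63 − 25600/9 + 33280/9 − 6400/3 + 12800/27 = 1280/189.
∫_0^2 u² dx = 1280/567, so ||u||_L² = 16*sqrt(35)/63.
∫_0^2 (u')² dx = 1280/189, so ||u'||_L² = 16*sqrt(105)/63.
Ratio ||u||_L² / ||u'||_L² = sqrt(3)/3.
Sharp Poincaré constant on H^1_0(0, 2) is C_P = L/π = 2/π, achieved by sin(π/2·x).
A polynomial bump cannot attain the sharp Poincaré constant (only the first sine eigenfunction does), so the ratio is strictly less than C_P, consistent with ||u||_L² ≤ C_P ||u'||_L².


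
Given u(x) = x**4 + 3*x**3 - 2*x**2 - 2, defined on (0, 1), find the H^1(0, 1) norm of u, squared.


||u||_{H^1}^2 = 2639/180

The H^1 norm (squared) on an interval (0, L) is
  ||u||_{H^1}^2 = ∫_0^L u(x)^2 dx + ∫_0^L u'(x)^2 dx.
Compute u'(x) = 4*x**3 + 9*x**2 - 4*x.
Then u(x)^2 = x**8 + 6*x**7 + 5*x**6 - 12*x**5 - 12*x**3 + 8*x**2 + 4 and u'(x)^2 = 16*x**6 + 72*x**5 + 49*x**4 - 72*x**3 + 16*x**2.
Integrate each monomial from 0 to 1 using ∫_0^1 c·x^n dx = c·1^(n+1)/(n+1):
  ∫_0^1 u(x)^2 dx = ∫_0^1 (x^8 + 6*x^7 + 5*x^6 - 12*x^5 - 12*x^3 + 8*x^2 + 4) dx. Term by term:
    ∫_0^1 x^8 dx = 1/9;  ∫_0^1 6*x^7 dx = 3/4;  ∫_0^1 5*x^6 dx = 5/7;
    ∫_0^1 -12*x^5 dx = -2;  ∫_0^1 -12*x^3 dx = -3;  ∫_0^1 8*x^2 dx = 8/3;
    ∫_0^1 4 dx = 4.
  Sum: 1/9 + 3/4 + 5/7 − 2 − 3 + 8/3 + 4 = 817/252.
  ∫_0^1 u'(x)^2 dx = ∫_0^1 (16*x^6 + 72*x^5 + 49*x^4 - 72*x^3 + 16*x^2) dx. Term by term:
    ∫_0^1 16*x^6 dx = 16/7;  ∫_0^1 72*x^5 dx = 12;  ∫_0^1 49*x^4 dx = 49/5;
    ∫_0^1 -72*x^3 dx = -18;  ∫_0^1 16*x^2 dx = 16/3.
  Sum: 16/7 + 12 + 49/5 − 18 + 16/3 = 1199/105.
Adding: ||u||_{H^1}^2 = 817/252 + 1199/105 = 2639/180.


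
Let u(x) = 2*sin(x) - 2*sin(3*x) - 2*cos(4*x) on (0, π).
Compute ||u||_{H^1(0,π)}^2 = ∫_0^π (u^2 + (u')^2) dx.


||u||_{H^1(0,π)}^2 = -10336/105 + 58*π

u'(x) = 8*sin(4*x) + 2*cos(x) - 6*cos(3*x).
Expand u² and (u')² and integrate term by term on (0, π), using: for integers n ≥ 1, ∫_0^π sin²(nx) dx = ∫_0^π cos²(nx) dx = π/2; for n ≠ n', ∫_0^π sin(nx)sin(n'x) dx = ∫_0^π cos(nx)cos(n'x) dx = 0; and by product-to-sum, ∫_0^π sin(nx)cos(n'x) dx = ½∫_0^π [sin((n+n')x) + sin((n−n')x)] dx, which is 0 when n+n' is even and 2n/(n²−n'²) when n+n' is odd (it need not vanish on (0, π)).
  u² squared terms: (-2)²·∫cos(4x)² dx = 4·π/2 = 2*π;  (-2)²·∫sin(3x)² dx = 4·π/2 = 2*π;  (2)²·∫sin(x)² dx = 4·π/2 = 2*π.
  u² cross terms: 2·(-2)·(-2)·∫cos(4x)·sin(3x) dx = 8·(-6/7) = -48/7;  2·(-2)·(2)·∫cos(4x)·sin(x) dx = -8·(-2/15) = 16/15;  2·(-2)·(2)·∫sin(3x)·sin(x) dx = -8·(0) = 0.
  So ∫_0^π u² dx = 2*π + 2*π + 2*π − 48/7 + 16/15 + 0 = -608/105 + 6*π.
  (u')² squared terms: (-6)²·∫cos(3x)² dx = 36·π/2 = 18*π;  (2)²·∫cos(x)² dx = 4·π/2 = 2*π;  (8)²·∫sin(4x)² dx = 64·π/2 = 32*π.
  (u')² cross terms: 2·(-6)·(2)·∫cos(3x)·cos(x) dx = -24·(0) = 0;  2·(-6)·(8)·∫cos(3x)·sin(4x) dx = -96·(8/7) = -768/7;  2·(2)·(8)·∫cos(x)·sin(4x) dx = 32·(8/15) = 256/15.
  So ∫_0^π (u')² dx = 18*π + 2*π + 32*π + 0 − 768/7 + 256/15 = -9728/105 + 52*π.
||u||_{H^1}^2 = (-608/105 + 6*π) + (-9728/105 + 52*π) = -10336/105 + 58*π.


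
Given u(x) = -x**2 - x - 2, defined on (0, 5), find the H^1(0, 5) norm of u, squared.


||u||_{H^1}^2 = 2875/2

The H^1 norm (squared) on an interval (0, L) is
  ||u||_{H^1}^2 = ∫_0^L u(x)^2 dx + ∫_0^L u'(x)^2 dx.
Compute u'(x) = -2*x - 1.
Then u(x)^2 = x**4 + 2*x**3 + 5*x**2 + 4*x + 4 and u'(x)^2 = 4*x**2 + 4*x + 1.
Integrate each monomial from 0 to 5 using ∫_0^5 c·x^n dx = c·5^(n+1)/(n+1):
  ∫_0^5 u(x)^2 dx = ∫_0^5 (x^4 + 2*x^3 + 5*x^2 + 4*x + 4) dx. Term by term:
    ∫_0^5 x^4 dx = 625;  ∫_0^5 2*x^3 dx = 625/2;  ∫_0^5 5*x^2 dx = 625/3;
    ∫_0^5 4*x dx = 50;  ∫_0^5 4 dx = 20.
  Sum: 625 + 625/2 + 625/3 + 50 + 20 = 7295/6.
  ∫_0^5 u'(x)^2 dx = ∫_0^5 (4*x^2 + 4*x + 1) dx. Term by term:
    ∫_0^5 4*x^2 dx = 500/3;  ∫_0^5 4*x dx = 50;  ∫_0^5 1 dx = 5.
  Sum: 500/3 + 50 + 5 = 665/3.
Adding: ||u||_{H^1}^2 = 7295/6 + 665/3 = 2875/2.


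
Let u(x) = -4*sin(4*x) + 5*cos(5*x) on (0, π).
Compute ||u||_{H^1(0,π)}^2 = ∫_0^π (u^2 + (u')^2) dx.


||u||_{H^1(0,π)}^2 = 8320/9 + 461*π

u'(x) = -25*sin(5*x) - 16*cos(4*x).
Expand u² and (u')² and integrate term by term on (0, π), using: for integers n ≥ 1, ∫_0^π sin²(nx) dx = ∫_0^π cos²(nx) dx = π/2; for n ≠ n', ∫_0^π sin(nx)sin(n'x) dx = ∫_0^π cos(nx)cos(n'x) dx = 0; and by product-to-sum, ∫_0^π sin(nx)cos(n'x) dx = ½∫_0^π [sin((n+n')x) + sin((n−n')x)] dx, which is 0 when n+n' is even and 2n/(n²−n'²) when n+n' is odd (it need not vanish on (0, π)).
  u² squared terms: (-4)²·∫sin(4x)² dx = 16·π/2 = 8*π;  (5)²·∫cos(5x)² dx = 25·π/2 = 25*π/2.
  u² cross terms: 2·(-4)·(5)·∫sin(4x)·cos(5x) dx = -40·(-8/9) = 320/9.
  So ∫_0^π u² dx = 8*π + 25*π/2 + 320/9 = 320/9 + 41*π/2.
  (u')² squared terms: (-25)²·∫sin(5x)² dx = 625·π/2 = 625*π/2;  (-16)²·∫cos(4x)² dx = 256·π/2 = 128*π.
  (u')² cross terms: 2·(-25)·(-16)·∫sin(5x)·cos(4x) dx = 800·(10/9) = 8000/9.
  So ∫_0^π (u')² dx = 625*π/2 + 128*π + 8000/9 = 8000/9 + 881*π/2.
||u||_{H^1}^2 = (320/9 + 41*π/2) + (8000/9 + 881*π/2) = 8320/9 + 461*π.


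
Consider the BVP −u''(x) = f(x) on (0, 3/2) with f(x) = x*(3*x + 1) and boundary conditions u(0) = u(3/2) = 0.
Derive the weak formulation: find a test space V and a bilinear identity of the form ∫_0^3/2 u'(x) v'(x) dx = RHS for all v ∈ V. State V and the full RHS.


V = H^1_0(0, 3/2) (so v(0) = v(3/2) = 0); weak form: ∫_0^3/2 u'v' dx = ∫_0^3/2 (x*(3*x + 1)) v dx for all v ∈ V.

Multiply both sides by a test function v and integrate from 0 to 3/2:
  ∫_0^3/2 −u''(x) v(x) dx = ∫_0^3/2 f(x) v(x) dx.
Integrate the LHS by parts once:
  ∫_0^3/2 −u'' v dx = −[u'(x) v(x)]_0^3/2 + ∫_0^3/2 u'(x) v'(x) dx.
Thus ∫_0^3/2 u'(x) v'(x) dx = ∫_0^3/2 f(x) v(x) dx + [u'(x) v(x)]_0^3/2.
Choose V so that boundary terms are either known or forced to vanish.
u is Dirichlet: u(0) = u(3/2) = 0. Let V = H^1_0(0, 3/2); then v(0) = v(3/2) = 0, and [u' v]_0^3/2 = 0.
Weak formulation: find u (satisfying any essential BC) such that ∫_0^3/2 u'(x) v'(x) dx = ∫_0^3/2 f v dx for all v ∈ V.
Substituting f(x) = x*(3*x + 1), the right-hand side is ∫_0^3/2 (x*(3*x + 1)) v dx.


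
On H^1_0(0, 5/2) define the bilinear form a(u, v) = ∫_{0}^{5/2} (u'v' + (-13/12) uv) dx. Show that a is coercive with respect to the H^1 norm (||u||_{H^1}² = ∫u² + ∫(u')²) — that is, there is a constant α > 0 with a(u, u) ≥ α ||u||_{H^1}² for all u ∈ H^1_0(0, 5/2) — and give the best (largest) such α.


α = (-325 + 48*π^2)/(12*(25 + 4*π^2))

Coercivity of a(·,·) on H^1_0(0, 5/2) means a(u, u) ≥ α ||u||_{H^1}² for every u ∈ H^1_0.
The interval has length L = 5/2, and Poincaré/coercivity depend only on L. Here a(u, u) = ∫(u')² + (-13/12)·∫u².
Here c = -13/12 < 0 with |c| < (π/L)² = 4*π^2/25, so coercivity still holds. The condition a(u,u) ≥ α||u||_{H^1}² reads (1−α)∫(u')² ≥ (α−c)∫u². Any admissible α is ≤ 1 (rapidly oscillating u have ∫u²/∫(u')² → 0), and α = 1 would force 0 ≥ (1−c)∫u², impossible since c < 1; so 1−α > 0. By the sharp Poincaré inequality on H^1_0 of an interval of length L, ∫(u')² ≥ (π/L)²∫u² with equality for the first sine mode sin(π(x−x₀)/L) (x₀ the left endpoint), so the inequality holds for all u iff (1−α)(π/L)² ≥ α − c, i.e. α ≤ ((π/L)² + c)/((π/L)² + 1) = (1 + c(L/π)²)/(1 + (L/π)²). (Direct route, valid since c ≤ 0: Poincaré gives c∫u² ≥ c(L/π)²∫(u')², so a(u,u) ≥ (1 + c(L/π)²)∫(u')², while ||u||_{H^1}² ≤ (1 + (L/π)²)∫(u')²; dividing yields the same α.) With (π/L)² = 4*π^2/25 and c = -13/12, the largest admissible constant is α = ((π/L)² + c)/((π/L)² + 1).
Simplifying, α = (-325 + 48*π^2)/(12*(25 + 4*π^2)).


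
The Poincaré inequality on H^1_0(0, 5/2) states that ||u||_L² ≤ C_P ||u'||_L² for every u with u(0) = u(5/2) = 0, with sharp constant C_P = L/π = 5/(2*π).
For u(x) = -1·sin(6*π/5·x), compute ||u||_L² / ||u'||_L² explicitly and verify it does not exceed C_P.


||u||_L² / ||u'||_L² = 5/(6*π) < C_P = 5/(2*π).

u(x) = -1·sin(6*π/5·x), so u'(x) = -6*π*cos(6*π*x/5)/5.
Writing u(x) = A·sin(kπx/L) with A = -1 and k = 3, use ∫_0^L sin²(kπx/L) dx = L/2 and ∫_0^L cos²(kπx/L) dx = L/2.
u² = 1·sin²(6*π/5·x) and (u')² = 36*π^2/25·cos²(6*π/5·x), and each of sin², cos² integrates to L/2 = 5/4 over (0, 5/2).
∫_0^5/2 u² dx = 5/4, so ||u||_L² = sqrt(5)/2.
∫_0^5/2 (u')² dx = 9*π^2/5, so ||u'||_L² = 3*sqrt(5)*π/5.
Ratio ||u||_L² / ||u'||_L² = 5/(6*π).
Sharp Poincaré constant on H^1_0(0, 5/2) is C_P = L/π = 5/(2*π), achieved by sin(2*π/5·x).
This is the k = 3 harmonic; the ratio L/(kπ) is strictly less than C_P = L/π, consistent with the sharp inequality ||u||_L² ≤ C_P ||u'||_L².


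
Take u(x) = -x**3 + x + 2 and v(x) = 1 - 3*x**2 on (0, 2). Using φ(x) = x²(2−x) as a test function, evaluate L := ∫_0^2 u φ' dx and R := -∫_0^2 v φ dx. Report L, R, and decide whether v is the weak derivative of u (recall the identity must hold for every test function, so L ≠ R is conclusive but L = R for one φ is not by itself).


LHS = 76/15, RHS = 76/15. Yes, v = u' weakly.

u(x) = -x**3 + x + 2, classical derivative u'(x) = 1 - 3*x**2.
φ(x) = x²(2−x), so φ'(x) = x*(4 - 3*x).
Note φ(0) = φ(2) = 0, so the boundary term u·φ vanishes.
LHS = ∫_0^2 u(x) φ'(x) dx = ∫_0^2 (3*x^5 - 4*x^4 - 3*x^3 - 2*x^2 + 8*x) dx. Term by term:
  ∫_0^2 3*x^5 dx = 32;  ∫_0^2 -4*x^4 dx = -128/5;  ∫_0^2 -3*x^3 dx = -12;
  ∫_0^2 -2*x^2 dx = -16/3;  ∫_0^2 8*x dx = 16.
Sum: 32 − 128/5 − 12 − 16/3 + 16 = 76/15.
So LHS = 76/15.
∫_0^2 v(x) φ(x) dx = ∫_0^2 (3*x^5 - 6*x^4 - x^3 + 2*x^2) dx. Term by term:
  ∫_0^2 3*x^5 dx = 32;  ∫_0^2 -6*x^4 dx = -192/5;  ∫_0^2 -x^3 dx = -4;
  ∫_0^2 2*x^2 dx = 16/3.
Sum: 32 − 192/5 − 4 + 16/3 = -76/15.
So RHS = -∫_0^2 v(x) φ(x) dx = 76/15.
LHS = RHS, so the identity holds for this test φ.
Moreover u is smooth here and v(x) = u'(x) = 1 - 3*x**2 pointwise, so the identity holds for every test function. Hence v is the weak derivative of u.


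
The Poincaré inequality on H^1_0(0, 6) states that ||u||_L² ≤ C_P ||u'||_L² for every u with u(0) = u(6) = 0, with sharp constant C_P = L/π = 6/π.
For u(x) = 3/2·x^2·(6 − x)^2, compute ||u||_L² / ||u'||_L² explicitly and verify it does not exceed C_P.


||u||_L² / ||u'||_L² = sqrt(3) < C_P = 6/π.

u(x) = 3/2·x^2·(6 − x)^2, so u'(x) = 6*x*(x - 6)*(x - 3).
u(x) = 3/2·x^2·(6 − x)^2 vanishes at x = 0 and x = 6, so u ∈ H^1_0(0, 6). Differentiate via the product rule and integrate the resulting polynomials term by term.
  ∫_0^6 u² dx = ∫_0^6 (9*x^8/4 - 54*x^7 + 486*x^6 - 1944*x^5 + 2916*x^4) dx. Term by term:
    ∫_0^6 9*x^8/4 dx = 2519424;  ∫_0^6 -54*x^7 dx = -11337408;  ∫_0^6 486*x^6 dx = 136048896/7;
    ∫_0^6 -1944*x^5 dx = -15116544;  ∫_0^6 2916*x^4 dx = 22674816/5.
  Sum: 2519424 − 11337408 + 136048896/7 − 15116544 + 22674816/5 = 1259712/35.
  ∫_0^6 (u')² dx = ∫_0^6 (36*x^6 - 648*x^5 + 4212*x^4 - 11664*x^3 + 11664*x^2) dx. Term by term:
    ∫_0^6 36*x^6 dx = 10077696/7;  ∫_0^6 -648*x^5 dx = -5038848;  ∫_0^6 4212*x^4 dx = 32752512/5;
    ∫_0^6 -11664*x^3 dx = -3779136;  ∫_0^6 11664*x^2 dx = 839808.
  Sum: 10077696/7 − 5038848 + 32752512/5 − 3779136 + 839808 = 419904/35.
∫_0^6 u² dx = 1259712/35, so ||u||_L² = 648*sqrt(105)/35.
∫_0^6 (u')² dx = 419904/35, so ||u'||_L² = 648*sqrt(35)/35.
Ratio ||u||_L² / ||u'||_L² = sqrt(3).
Sharp Poincaré constant on H^1_0(0, 6) is C_P = L/π = 6/π, achieved by sin(π/6·x).
A polynomial bump cannot attain the sharp Poincaré constant (only the first sine eigenfunction does), so the ratio is strictly less than C_P, consistent with ||u||_L² ≤ C_P ||u'||_L².


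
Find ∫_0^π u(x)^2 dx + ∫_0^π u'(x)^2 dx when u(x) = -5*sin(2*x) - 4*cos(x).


||u||_{H^1(0,π)}^2 = 320/3 + 157*π/2

u'(x) = 4*sin(x) - 10*cos(2*x).
Expand u² and (u')² and integrate term by term on (0, π), using: for integers n ≥ 1, ∫_0^π sin²(nx) dx = ∫_0^π cos²(nx) dx = π/2; for n ≠ n', ∫_0^π sin(nx)sin(n'x) dx = ∫_0^π cos(nx)cos(n'x) dx = 0; and by product-to-sum, ∫_0^π sin(nx)cos(n'x) dx = ½∫_0^π [sin((n+n')x) + sin((n−n')x)] dx, which is 0 when n+n' is even and 2n/(n²−n'²) when n+n' is odd (it need not vanish on (0, π)).
  u² squared terms: (-5)²·∫sin(2x)² dx = 25·π/2 = 25*π/2;  (-4)²·∫cos(x)² dx = 16·π/2 = 8*π.
  u² cross terms: 2·(-5)·(-4)·∫sin(2x)·cos(x) dx = 40·(4/3) = 160/3.
  So ∫_0^π u² dx = 25*π/2 + 8*π + 160/3 = 160/3 + 41*π/2.
  (u')² squared terms: (-10)²·∫cos(2x)² dx = 100·π/2 = 50*π;  (4)²·∫sin(x)² dx = 16·π/2 = 8*π.
  (u')² cross terms: 2·(-10)·(4)·∫cos(2x)·sin(x) dx = -80·(-2/3) = 160/3.
  So ∫_0^π (u')² dx = 50*π + 8*π + 160/3 = 160/3 + 58*π.
||u||_{H^1}^2 = (160/3 + 41*π/2) + (160/3 + 58*π) = 320/3 + 157*π/2.


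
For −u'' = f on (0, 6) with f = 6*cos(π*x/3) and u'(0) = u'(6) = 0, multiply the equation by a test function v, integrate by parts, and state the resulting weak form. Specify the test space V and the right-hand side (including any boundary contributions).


V = H^1(0, 6) (no boundary constraint on v; u is determined up to an additive constant); weak form: ∫_0^6 u'v' dx = ∫_0^6 (6*cos(π*x/3)) v dx for all v ∈ V.

Multiply both sides by a test function v and integrate from 0 to 6:
  ∫_0^6 −u''(x) v(x) dx = ∫_0^6 f(x) v(x) dx.
Integrate the LHS by parts once:
  ∫_0^6 −u'' v dx = −[u'(x) v(x)]_0^6 + ∫_0^6 u'(x) v'(x) dx.
Thus ∫_0^6 u'(x) v'(x) dx = ∫_0^6 f(x) v(x) dx + [u'(x) v(x)]_0^6.
Choose V so that boundary terms are either known or forced to vanish.
u has homogeneous Neumann: u'(0) = u'(6) = 0. So [u' v]_0^6 = 0·v(6) − 0·v(0) = 0 for any v; take V = H^1(0, 6).
Weak formulation: find u (satisfying any essential BC) such that ∫_0^6 u'(x) v'(x) dx = ∫_0^6 f v dx for all v ∈ V (homogeneous Neumann, so boundary terms vanish).
Substituting f(x) = 6*cos(π*x/3), the right-hand side is ∫_0^6 (6*cos(π*x/3)) v dx.
Compatibility check (pure Neumann): taking v ≡ 1 ∈ V gives 0 = ∫_0^6 f dx + (0) − (0), i.e. ∫_0^6 f dx must equal u'(0) − u'(6) = 0. Indeed ∫_0^6 (6*cos(π*x/3)) dx = 0, so the data are compatible. The solution is then unique only up to an additive constant (fix it e.g. by requiring ∫_0^6 u dx = 0).
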